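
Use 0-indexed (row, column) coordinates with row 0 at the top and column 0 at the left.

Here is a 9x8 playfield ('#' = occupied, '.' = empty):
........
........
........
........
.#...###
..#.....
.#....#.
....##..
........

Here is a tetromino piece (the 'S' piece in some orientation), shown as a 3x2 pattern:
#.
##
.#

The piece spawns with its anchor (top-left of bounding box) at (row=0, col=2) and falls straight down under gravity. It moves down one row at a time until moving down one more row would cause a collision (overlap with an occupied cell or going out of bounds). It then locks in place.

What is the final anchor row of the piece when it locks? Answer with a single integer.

Answer: 3

Derivation:
Spawn at (row=0, col=2). Try each row:
  row 0: fits
  row 1: fits
  row 2: fits
  row 3: fits
  row 4: blocked -> lock at row 3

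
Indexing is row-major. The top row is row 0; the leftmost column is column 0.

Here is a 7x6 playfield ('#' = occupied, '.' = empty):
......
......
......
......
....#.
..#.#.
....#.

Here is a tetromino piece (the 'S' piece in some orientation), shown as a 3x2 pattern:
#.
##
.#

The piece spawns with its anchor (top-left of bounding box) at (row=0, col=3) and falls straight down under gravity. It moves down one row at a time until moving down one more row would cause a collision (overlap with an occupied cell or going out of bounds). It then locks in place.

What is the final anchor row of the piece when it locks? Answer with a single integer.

Spawn at (row=0, col=3). Try each row:
  row 0: fits
  row 1: fits
  row 2: blocked -> lock at row 1

Answer: 1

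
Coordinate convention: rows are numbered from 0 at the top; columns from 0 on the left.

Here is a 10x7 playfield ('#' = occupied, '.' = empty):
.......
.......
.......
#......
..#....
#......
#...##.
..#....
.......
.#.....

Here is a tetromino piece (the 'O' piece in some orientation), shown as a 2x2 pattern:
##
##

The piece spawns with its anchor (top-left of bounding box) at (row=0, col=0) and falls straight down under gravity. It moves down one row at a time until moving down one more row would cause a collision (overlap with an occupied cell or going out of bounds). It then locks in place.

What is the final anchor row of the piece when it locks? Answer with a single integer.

Spawn at (row=0, col=0). Try each row:
  row 0: fits
  row 1: fits
  row 2: blocked -> lock at row 1

Answer: 1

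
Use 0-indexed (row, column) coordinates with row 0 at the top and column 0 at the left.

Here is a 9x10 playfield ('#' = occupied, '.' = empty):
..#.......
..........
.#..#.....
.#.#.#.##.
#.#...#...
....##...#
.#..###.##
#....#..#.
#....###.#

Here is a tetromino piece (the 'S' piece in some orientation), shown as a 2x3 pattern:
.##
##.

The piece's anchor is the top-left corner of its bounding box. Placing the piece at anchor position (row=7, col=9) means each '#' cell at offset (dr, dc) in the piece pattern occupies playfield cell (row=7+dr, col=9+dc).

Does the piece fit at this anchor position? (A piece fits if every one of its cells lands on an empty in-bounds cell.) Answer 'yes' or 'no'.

Answer: no

Derivation:
Check each piece cell at anchor (7, 9):
  offset (0,1) -> (7,10): out of bounds -> FAIL
  offset (0,2) -> (7,11): out of bounds -> FAIL
  offset (1,0) -> (8,9): occupied ('#') -> FAIL
  offset (1,1) -> (8,10): out of bounds -> FAIL
All cells valid: no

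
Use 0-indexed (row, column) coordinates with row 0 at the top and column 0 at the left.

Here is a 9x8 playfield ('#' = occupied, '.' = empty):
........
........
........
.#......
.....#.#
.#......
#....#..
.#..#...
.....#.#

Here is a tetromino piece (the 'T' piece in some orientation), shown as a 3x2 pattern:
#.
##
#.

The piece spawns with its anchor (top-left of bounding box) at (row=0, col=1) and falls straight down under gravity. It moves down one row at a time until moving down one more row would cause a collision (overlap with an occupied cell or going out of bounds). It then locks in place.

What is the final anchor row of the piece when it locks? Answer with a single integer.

Spawn at (row=0, col=1). Try each row:
  row 0: fits
  row 1: blocked -> lock at row 0

Answer: 0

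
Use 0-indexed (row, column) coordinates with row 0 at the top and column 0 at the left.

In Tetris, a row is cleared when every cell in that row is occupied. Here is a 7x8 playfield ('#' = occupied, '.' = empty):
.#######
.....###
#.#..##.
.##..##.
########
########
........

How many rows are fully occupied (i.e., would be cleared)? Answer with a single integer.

Answer: 2

Derivation:
Check each row:
  row 0: 1 empty cell -> not full
  row 1: 5 empty cells -> not full
  row 2: 4 empty cells -> not full
  row 3: 4 empty cells -> not full
  row 4: 0 empty cells -> FULL (clear)
  row 5: 0 empty cells -> FULL (clear)
  row 6: 8 empty cells -> not full
Total rows cleared: 2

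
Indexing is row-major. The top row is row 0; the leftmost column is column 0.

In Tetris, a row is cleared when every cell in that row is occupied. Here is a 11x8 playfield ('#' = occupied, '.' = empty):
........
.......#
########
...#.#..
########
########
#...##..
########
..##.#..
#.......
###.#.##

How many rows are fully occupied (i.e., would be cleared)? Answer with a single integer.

Check each row:
  row 0: 8 empty cells -> not full
  row 1: 7 empty cells -> not full
  row 2: 0 empty cells -> FULL (clear)
  row 3: 6 empty cells -> not full
  row 4: 0 empty cells -> FULL (clear)
  row 5: 0 empty cells -> FULL (clear)
  row 6: 5 empty cells -> not full
  row 7: 0 empty cells -> FULL (clear)
  row 8: 5 empty cells -> not full
  row 9: 7 empty cells -> not full
  row 10: 2 empty cells -> not full
Total rows cleared: 4

Answer: 4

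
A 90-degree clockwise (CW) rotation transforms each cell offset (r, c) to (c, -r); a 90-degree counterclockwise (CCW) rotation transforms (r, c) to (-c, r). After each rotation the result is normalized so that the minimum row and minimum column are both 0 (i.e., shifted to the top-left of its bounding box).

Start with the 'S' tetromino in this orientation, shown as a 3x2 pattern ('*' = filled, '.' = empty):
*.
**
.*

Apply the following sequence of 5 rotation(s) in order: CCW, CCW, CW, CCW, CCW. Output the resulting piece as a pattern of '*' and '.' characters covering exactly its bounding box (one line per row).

Start:
*.
**
.*
After rotation 1 (CCW):
.**
**.
After rotation 2 (CCW):
*.
**
.*
After rotation 3 (CW):
.**
**.
After rotation 4 (CCW):
*.
**
.*
After rotation 5 (CCW):
.**
**.

Answer: .**
**.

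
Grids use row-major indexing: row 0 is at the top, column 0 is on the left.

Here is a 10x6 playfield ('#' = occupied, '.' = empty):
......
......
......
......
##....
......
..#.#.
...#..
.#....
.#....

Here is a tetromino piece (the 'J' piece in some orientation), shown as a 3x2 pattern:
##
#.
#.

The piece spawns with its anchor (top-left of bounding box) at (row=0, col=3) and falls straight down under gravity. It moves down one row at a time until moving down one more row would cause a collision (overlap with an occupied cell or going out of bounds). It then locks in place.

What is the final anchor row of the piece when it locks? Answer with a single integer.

Spawn at (row=0, col=3). Try each row:
  row 0: fits
  row 1: fits
  row 2: fits
  row 3: fits
  row 4: fits
  row 5: blocked -> lock at row 4

Answer: 4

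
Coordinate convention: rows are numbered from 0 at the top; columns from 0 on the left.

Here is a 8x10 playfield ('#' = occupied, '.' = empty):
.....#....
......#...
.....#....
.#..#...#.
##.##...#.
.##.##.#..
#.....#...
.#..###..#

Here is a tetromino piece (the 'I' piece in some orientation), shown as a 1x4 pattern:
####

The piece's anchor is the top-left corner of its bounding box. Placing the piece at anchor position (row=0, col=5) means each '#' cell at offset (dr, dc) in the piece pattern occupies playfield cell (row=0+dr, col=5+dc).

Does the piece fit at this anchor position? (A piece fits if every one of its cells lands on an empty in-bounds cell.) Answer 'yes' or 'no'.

Answer: no

Derivation:
Check each piece cell at anchor (0, 5):
  offset (0,0) -> (0,5): occupied ('#') -> FAIL
  offset (0,1) -> (0,6): empty -> OK
  offset (0,2) -> (0,7): empty -> OK
  offset (0,3) -> (0,8): empty -> OK
All cells valid: no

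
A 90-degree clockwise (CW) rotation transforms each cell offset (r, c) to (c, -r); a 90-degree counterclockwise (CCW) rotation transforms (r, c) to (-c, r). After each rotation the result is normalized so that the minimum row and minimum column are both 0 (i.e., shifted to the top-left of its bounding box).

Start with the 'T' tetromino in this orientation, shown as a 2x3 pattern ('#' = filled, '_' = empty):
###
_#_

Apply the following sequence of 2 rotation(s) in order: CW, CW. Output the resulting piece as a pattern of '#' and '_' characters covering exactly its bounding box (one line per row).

Start:
###
_#_
After rotation 1 (CW):
_#
##
_#
After rotation 2 (CW):
_#_
###

Answer: _#_
###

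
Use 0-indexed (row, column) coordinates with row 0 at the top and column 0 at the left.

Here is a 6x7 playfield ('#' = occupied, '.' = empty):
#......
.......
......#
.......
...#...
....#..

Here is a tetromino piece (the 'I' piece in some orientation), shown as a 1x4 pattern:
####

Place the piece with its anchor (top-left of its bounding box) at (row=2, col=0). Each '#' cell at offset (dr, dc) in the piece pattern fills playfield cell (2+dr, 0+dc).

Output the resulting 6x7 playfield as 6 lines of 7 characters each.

Fill (2+0,0+0) = (2,0)
Fill (2+0,0+1) = (2,1)
Fill (2+0,0+2) = (2,2)
Fill (2+0,0+3) = (2,3)

Answer: #......
.......
####..#
.......
...#...
....#..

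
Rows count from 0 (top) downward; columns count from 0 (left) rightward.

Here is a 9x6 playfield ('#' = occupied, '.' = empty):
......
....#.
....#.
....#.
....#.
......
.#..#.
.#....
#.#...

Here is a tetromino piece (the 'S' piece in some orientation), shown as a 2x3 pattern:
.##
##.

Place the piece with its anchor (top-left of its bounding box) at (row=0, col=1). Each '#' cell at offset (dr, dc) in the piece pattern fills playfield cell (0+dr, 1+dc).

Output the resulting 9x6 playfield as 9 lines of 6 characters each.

Answer: ..##..
.##.#.
....#.
....#.
....#.
......
.#..#.
.#....
#.#...

Derivation:
Fill (0+0,1+1) = (0,2)
Fill (0+0,1+2) = (0,3)
Fill (0+1,1+0) = (1,1)
Fill (0+1,1+1) = (1,2)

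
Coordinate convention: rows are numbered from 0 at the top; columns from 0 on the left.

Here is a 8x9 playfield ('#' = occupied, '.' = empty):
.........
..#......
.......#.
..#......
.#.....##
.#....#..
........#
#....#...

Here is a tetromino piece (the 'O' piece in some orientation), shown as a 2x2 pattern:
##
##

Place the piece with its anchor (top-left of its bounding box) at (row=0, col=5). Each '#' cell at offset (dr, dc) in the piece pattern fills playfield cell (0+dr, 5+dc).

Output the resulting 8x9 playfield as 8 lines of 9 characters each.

Fill (0+0,5+0) = (0,5)
Fill (0+0,5+1) = (0,6)
Fill (0+1,5+0) = (1,5)
Fill (0+1,5+1) = (1,6)

Answer: .....##..
..#..##..
.......#.
..#......
.#.....##
.#....#..
........#
#....#...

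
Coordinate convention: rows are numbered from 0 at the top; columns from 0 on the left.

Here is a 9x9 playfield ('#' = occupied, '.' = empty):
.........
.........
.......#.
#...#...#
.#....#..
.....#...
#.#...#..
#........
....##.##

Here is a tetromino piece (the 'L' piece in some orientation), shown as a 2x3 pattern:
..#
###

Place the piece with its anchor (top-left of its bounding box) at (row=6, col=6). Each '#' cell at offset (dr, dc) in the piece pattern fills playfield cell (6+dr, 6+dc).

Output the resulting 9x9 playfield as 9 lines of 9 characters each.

Answer: .........
.........
.......#.
#...#...#
.#....#..
.....#...
#.#...#.#
#.....###
....##.##

Derivation:
Fill (6+0,6+2) = (6,8)
Fill (6+1,6+0) = (7,6)
Fill (6+1,6+1) = (7,7)
Fill (6+1,6+2) = (7,8)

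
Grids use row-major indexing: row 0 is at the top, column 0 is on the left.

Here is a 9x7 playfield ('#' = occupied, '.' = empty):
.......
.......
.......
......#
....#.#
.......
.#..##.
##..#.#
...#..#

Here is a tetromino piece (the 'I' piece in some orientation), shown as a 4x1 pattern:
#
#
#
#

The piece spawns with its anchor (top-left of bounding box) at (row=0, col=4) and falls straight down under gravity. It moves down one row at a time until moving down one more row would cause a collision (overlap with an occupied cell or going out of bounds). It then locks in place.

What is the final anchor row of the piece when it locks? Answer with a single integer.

Answer: 0

Derivation:
Spawn at (row=0, col=4). Try each row:
  row 0: fits
  row 1: blocked -> lock at row 0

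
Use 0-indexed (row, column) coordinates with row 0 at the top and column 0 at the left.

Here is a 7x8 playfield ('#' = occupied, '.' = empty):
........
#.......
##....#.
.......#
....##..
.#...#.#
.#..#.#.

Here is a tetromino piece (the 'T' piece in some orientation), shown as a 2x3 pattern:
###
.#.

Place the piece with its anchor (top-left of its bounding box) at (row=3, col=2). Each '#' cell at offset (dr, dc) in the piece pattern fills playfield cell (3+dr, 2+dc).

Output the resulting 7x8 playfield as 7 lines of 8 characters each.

Fill (3+0,2+0) = (3,2)
Fill (3+0,2+1) = (3,3)
Fill (3+0,2+2) = (3,4)
Fill (3+1,2+1) = (4,3)

Answer: ........
#.......
##....#.
..###..#
...###..
.#...#.#
.#..#.#.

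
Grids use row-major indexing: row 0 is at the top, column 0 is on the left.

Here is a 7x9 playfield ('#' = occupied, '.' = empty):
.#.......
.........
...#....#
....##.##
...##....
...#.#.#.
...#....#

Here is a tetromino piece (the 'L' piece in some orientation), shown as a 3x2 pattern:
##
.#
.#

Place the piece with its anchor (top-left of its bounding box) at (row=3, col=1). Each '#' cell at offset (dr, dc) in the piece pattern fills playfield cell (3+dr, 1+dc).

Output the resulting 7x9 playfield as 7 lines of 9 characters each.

Fill (3+0,1+0) = (3,1)
Fill (3+0,1+1) = (3,2)
Fill (3+1,1+1) = (4,2)
Fill (3+2,1+1) = (5,2)

Answer: .#.......
.........
...#....#
.##.##.##
..###....
..##.#.#.
...#....#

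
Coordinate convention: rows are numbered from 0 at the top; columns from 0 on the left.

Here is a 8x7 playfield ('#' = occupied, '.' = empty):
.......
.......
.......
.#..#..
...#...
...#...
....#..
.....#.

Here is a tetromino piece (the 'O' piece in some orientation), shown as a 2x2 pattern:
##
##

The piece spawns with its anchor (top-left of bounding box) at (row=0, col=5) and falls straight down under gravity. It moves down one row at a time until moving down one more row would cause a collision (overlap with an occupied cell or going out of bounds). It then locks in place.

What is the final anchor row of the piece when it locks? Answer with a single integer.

Spawn at (row=0, col=5). Try each row:
  row 0: fits
  row 1: fits
  row 2: fits
  row 3: fits
  row 4: fits
  row 5: fits
  row 6: blocked -> lock at row 5

Answer: 5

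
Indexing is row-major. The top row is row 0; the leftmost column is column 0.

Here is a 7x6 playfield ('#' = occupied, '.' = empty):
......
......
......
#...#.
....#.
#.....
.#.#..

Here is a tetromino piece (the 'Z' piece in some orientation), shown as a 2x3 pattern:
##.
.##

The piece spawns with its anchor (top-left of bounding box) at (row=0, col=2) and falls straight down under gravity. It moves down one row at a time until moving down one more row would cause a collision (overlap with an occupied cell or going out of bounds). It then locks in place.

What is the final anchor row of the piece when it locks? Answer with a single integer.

Spawn at (row=0, col=2). Try each row:
  row 0: fits
  row 1: fits
  row 2: blocked -> lock at row 1

Answer: 1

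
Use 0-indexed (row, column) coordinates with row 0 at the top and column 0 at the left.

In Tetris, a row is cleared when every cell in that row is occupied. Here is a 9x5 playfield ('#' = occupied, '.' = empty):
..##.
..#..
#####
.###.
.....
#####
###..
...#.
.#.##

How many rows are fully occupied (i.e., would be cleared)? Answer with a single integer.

Check each row:
  row 0: 3 empty cells -> not full
  row 1: 4 empty cells -> not full
  row 2: 0 empty cells -> FULL (clear)
  row 3: 2 empty cells -> not full
  row 4: 5 empty cells -> not full
  row 5: 0 empty cells -> FULL (clear)
  row 6: 2 empty cells -> not full
  row 7: 4 empty cells -> not full
  row 8: 2 empty cells -> not full
Total rows cleared: 2

Answer: 2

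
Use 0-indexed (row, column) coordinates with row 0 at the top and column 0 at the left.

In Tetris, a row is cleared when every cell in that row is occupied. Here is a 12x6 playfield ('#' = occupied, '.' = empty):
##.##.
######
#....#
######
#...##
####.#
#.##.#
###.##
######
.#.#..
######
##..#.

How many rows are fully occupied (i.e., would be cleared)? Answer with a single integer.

Check each row:
  row 0: 2 empty cells -> not full
  row 1: 0 empty cells -> FULL (clear)
  row 2: 4 empty cells -> not full
  row 3: 0 empty cells -> FULL (clear)
  row 4: 3 empty cells -> not full
  row 5: 1 empty cell -> not full
  row 6: 2 empty cells -> not full
  row 7: 1 empty cell -> not full
  row 8: 0 empty cells -> FULL (clear)
  row 9: 4 empty cells -> not full
  row 10: 0 empty cells -> FULL (clear)
  row 11: 3 empty cells -> not full
Total rows cleared: 4

Answer: 4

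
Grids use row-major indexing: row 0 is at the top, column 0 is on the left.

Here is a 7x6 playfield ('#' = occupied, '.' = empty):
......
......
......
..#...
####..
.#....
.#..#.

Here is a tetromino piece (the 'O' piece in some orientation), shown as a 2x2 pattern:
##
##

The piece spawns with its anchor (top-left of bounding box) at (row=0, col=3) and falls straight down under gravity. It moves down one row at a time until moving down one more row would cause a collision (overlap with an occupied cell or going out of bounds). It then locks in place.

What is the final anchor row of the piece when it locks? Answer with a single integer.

Answer: 2

Derivation:
Spawn at (row=0, col=3). Try each row:
  row 0: fits
  row 1: fits
  row 2: fits
  row 3: blocked -> lock at row 2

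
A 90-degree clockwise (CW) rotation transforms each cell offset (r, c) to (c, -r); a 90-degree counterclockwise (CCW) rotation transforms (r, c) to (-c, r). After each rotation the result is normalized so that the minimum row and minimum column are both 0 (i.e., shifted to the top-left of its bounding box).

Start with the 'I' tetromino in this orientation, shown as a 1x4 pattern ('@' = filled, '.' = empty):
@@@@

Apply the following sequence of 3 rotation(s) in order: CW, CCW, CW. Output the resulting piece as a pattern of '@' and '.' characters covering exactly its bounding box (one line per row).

Start:
@@@@
After rotation 1 (CW):
@
@
@
@
After rotation 2 (CCW):
@@@@
After rotation 3 (CW):
@
@
@
@

Answer: @
@
@
@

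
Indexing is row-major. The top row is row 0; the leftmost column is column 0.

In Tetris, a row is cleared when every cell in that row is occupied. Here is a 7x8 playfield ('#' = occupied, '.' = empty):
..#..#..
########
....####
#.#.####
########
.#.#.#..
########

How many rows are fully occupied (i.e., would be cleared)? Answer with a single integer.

Answer: 3

Derivation:
Check each row:
  row 0: 6 empty cells -> not full
  row 1: 0 empty cells -> FULL (clear)
  row 2: 4 empty cells -> not full
  row 3: 2 empty cells -> not full
  row 4: 0 empty cells -> FULL (clear)
  row 5: 5 empty cells -> not full
  row 6: 0 empty cells -> FULL (clear)
Total rows cleared: 3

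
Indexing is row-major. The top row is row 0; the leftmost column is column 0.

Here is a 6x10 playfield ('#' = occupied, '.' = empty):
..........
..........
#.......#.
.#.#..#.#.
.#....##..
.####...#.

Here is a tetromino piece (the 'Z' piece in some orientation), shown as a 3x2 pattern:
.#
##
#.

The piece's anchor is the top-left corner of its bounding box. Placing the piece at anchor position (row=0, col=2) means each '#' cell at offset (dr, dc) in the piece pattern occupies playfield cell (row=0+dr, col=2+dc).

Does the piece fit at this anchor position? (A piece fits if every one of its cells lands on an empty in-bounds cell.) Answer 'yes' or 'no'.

Check each piece cell at anchor (0, 2):
  offset (0,1) -> (0,3): empty -> OK
  offset (1,0) -> (1,2): empty -> OK
  offset (1,1) -> (1,3): empty -> OK
  offset (2,0) -> (2,2): empty -> OK
All cells valid: yes

Answer: yes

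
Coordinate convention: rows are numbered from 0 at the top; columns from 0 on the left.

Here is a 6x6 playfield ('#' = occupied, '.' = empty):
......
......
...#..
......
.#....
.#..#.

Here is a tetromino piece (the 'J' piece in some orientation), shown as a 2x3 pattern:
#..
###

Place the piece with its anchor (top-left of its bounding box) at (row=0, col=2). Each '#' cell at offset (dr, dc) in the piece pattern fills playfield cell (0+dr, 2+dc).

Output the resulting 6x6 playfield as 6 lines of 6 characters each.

Answer: ..#...
..###.
...#..
......
.#....
.#..#.

Derivation:
Fill (0+0,2+0) = (0,2)
Fill (0+1,2+0) = (1,2)
Fill (0+1,2+1) = (1,3)
Fill (0+1,2+2) = (1,4)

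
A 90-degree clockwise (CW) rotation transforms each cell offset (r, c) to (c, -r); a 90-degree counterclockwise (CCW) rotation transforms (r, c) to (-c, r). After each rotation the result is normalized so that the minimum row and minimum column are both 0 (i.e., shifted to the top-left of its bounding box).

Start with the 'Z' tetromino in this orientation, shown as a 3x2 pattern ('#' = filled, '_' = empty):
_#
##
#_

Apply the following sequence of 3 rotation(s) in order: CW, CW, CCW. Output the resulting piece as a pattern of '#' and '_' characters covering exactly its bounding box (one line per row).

Answer: ##_
_##

Derivation:
Start:
_#
##
#_
After rotation 1 (CW):
##_
_##
After rotation 2 (CW):
_#
##
#_
After rotation 3 (CCW):
##_
_##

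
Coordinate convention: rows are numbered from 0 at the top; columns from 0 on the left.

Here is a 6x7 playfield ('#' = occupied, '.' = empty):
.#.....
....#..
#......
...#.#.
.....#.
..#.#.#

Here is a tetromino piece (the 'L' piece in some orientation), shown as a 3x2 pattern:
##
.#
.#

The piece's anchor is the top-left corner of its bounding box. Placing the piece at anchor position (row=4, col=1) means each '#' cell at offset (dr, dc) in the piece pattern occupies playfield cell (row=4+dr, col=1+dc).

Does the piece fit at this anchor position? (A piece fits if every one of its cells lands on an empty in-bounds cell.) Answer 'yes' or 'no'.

Answer: no

Derivation:
Check each piece cell at anchor (4, 1):
  offset (0,0) -> (4,1): empty -> OK
  offset (0,1) -> (4,2): empty -> OK
  offset (1,1) -> (5,2): occupied ('#') -> FAIL
  offset (2,1) -> (6,2): out of bounds -> FAIL
All cells valid: no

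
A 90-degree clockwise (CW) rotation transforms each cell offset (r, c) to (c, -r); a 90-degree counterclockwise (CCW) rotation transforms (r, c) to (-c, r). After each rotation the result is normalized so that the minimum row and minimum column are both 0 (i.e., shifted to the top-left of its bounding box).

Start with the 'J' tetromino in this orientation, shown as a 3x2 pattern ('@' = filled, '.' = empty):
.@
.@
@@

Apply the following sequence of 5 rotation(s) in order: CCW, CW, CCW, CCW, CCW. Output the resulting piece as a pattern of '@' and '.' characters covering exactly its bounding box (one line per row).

Start:
.@
.@
@@
After rotation 1 (CCW):
@@@
..@
After rotation 2 (CW):
.@
.@
@@
After rotation 3 (CCW):
@@@
..@
After rotation 4 (CCW):
@@
@.
@.
After rotation 5 (CCW):
@..
@@@

Answer: @..
@@@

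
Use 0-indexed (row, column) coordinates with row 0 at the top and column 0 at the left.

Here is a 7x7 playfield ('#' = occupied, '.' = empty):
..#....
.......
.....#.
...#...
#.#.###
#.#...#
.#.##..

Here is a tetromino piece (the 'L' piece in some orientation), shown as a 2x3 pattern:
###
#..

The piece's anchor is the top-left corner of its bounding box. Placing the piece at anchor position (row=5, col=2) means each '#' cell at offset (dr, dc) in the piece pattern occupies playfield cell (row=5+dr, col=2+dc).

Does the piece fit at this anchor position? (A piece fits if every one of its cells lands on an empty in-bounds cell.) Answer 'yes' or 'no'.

Answer: no

Derivation:
Check each piece cell at anchor (5, 2):
  offset (0,0) -> (5,2): occupied ('#') -> FAIL
  offset (0,1) -> (5,3): empty -> OK
  offset (0,2) -> (5,4): empty -> OK
  offset (1,0) -> (6,2): empty -> OK
All cells valid: no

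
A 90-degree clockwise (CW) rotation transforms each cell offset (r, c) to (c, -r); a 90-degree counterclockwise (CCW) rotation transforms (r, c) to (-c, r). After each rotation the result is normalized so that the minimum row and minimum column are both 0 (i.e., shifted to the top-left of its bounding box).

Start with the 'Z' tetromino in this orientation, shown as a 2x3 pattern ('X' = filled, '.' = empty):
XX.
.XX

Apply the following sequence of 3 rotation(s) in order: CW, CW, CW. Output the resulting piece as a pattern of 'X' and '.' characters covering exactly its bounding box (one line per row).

Start:
XX.
.XX
After rotation 1 (CW):
.X
XX
X.
After rotation 2 (CW):
XX.
.XX
After rotation 3 (CW):
.X
XX
X.

Answer: .X
XX
X.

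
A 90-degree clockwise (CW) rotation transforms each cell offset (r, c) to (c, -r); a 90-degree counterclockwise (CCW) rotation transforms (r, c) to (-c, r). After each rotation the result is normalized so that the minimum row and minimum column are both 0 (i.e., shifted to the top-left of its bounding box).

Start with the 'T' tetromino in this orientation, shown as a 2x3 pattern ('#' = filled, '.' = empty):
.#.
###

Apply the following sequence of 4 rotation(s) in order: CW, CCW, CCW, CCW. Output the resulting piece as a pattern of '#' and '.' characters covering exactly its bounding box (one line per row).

Answer: ###
.#.

Derivation:
Start:
.#.
###
After rotation 1 (CW):
#.
##
#.
After rotation 2 (CCW):
.#.
###
After rotation 3 (CCW):
.#
##
.#
After rotation 4 (CCW):
###
.#.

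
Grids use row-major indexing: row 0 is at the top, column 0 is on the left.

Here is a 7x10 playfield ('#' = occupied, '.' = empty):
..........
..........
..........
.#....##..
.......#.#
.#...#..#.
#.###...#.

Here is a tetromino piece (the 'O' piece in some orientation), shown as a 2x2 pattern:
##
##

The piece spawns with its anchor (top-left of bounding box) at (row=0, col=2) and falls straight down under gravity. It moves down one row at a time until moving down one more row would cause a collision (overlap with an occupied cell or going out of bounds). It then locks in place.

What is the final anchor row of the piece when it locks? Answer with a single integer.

Answer: 4

Derivation:
Spawn at (row=0, col=2). Try each row:
  row 0: fits
  row 1: fits
  row 2: fits
  row 3: fits
  row 4: fits
  row 5: blocked -> lock at row 4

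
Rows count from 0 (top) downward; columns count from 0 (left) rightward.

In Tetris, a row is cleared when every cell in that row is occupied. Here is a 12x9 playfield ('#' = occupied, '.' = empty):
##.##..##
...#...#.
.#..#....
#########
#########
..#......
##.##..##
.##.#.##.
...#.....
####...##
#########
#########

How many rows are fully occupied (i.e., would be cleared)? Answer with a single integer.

Check each row:
  row 0: 3 empty cells -> not full
  row 1: 7 empty cells -> not full
  row 2: 7 empty cells -> not full
  row 3: 0 empty cells -> FULL (clear)
  row 4: 0 empty cells -> FULL (clear)
  row 5: 8 empty cells -> not full
  row 6: 3 empty cells -> not full
  row 7: 4 empty cells -> not full
  row 8: 8 empty cells -> not full
  row 9: 3 empty cells -> not full
  row 10: 0 empty cells -> FULL (clear)
  row 11: 0 empty cells -> FULL (clear)
Total rows cleared: 4

Answer: 4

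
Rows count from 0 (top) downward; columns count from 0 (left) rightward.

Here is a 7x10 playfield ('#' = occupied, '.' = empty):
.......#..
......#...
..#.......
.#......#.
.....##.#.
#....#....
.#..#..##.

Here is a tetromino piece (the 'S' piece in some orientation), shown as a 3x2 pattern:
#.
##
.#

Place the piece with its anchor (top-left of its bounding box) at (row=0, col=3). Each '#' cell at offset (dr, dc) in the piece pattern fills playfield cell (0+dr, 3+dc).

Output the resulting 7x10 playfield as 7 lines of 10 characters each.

Answer: ...#...#..
...##.#...
..#.#.....
.#......#.
.....##.#.
#....#....
.#..#..##.

Derivation:
Fill (0+0,3+0) = (0,3)
Fill (0+1,3+0) = (1,3)
Fill (0+1,3+1) = (1,4)
Fill (0+2,3+1) = (2,4)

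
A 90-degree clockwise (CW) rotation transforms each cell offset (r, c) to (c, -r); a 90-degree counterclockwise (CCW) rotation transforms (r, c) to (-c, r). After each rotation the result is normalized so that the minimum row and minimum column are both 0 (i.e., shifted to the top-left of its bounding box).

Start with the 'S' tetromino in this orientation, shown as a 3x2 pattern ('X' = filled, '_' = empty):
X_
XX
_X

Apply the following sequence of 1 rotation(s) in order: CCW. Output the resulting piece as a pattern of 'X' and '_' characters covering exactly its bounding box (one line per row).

Answer: _XX
XX_

Derivation:
Start:
X_
XX
_X
After rotation 1 (CCW):
_XX
XX_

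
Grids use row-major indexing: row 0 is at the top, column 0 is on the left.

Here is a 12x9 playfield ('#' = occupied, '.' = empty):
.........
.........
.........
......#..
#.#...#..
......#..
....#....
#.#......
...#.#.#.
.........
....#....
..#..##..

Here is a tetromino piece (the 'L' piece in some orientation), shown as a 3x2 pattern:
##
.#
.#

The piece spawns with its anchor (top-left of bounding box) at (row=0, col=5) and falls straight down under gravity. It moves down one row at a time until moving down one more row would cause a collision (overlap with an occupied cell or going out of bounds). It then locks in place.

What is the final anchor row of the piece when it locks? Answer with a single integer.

Answer: 0

Derivation:
Spawn at (row=0, col=5). Try each row:
  row 0: fits
  row 1: blocked -> lock at row 0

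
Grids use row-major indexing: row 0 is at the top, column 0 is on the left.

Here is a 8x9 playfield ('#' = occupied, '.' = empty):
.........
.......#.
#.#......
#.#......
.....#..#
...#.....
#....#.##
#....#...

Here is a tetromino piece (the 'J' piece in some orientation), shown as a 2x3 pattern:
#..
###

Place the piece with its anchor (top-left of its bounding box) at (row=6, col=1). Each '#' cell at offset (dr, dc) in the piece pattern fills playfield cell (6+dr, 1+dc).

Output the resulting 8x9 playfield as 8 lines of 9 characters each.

Fill (6+0,1+0) = (6,1)
Fill (6+1,1+0) = (7,1)
Fill (6+1,1+1) = (7,2)
Fill (6+1,1+2) = (7,3)

Answer: .........
.......#.
#.#......
#.#......
.....#..#
...#.....
##...#.##
####.#...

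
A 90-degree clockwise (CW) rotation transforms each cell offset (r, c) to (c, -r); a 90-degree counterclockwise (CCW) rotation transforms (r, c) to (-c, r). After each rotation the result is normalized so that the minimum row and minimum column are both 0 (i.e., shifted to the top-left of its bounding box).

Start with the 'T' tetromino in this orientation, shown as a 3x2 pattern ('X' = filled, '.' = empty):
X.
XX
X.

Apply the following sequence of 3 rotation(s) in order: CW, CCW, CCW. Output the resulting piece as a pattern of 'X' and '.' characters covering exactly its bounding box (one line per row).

Start:
X.
XX
X.
After rotation 1 (CW):
XXX
.X.
After rotation 2 (CCW):
X.
XX
X.
After rotation 3 (CCW):
.X.
XXX

Answer: .X.
XXX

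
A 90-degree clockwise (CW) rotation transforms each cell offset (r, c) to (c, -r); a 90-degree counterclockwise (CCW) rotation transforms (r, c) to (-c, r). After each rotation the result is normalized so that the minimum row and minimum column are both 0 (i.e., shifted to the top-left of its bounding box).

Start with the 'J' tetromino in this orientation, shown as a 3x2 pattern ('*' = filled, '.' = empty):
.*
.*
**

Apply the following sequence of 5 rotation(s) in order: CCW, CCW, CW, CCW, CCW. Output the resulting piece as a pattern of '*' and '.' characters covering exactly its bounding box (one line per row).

Start:
.*
.*
**
After rotation 1 (CCW):
***
..*
After rotation 2 (CCW):
**
*.
*.
After rotation 3 (CW):
***
..*
After rotation 4 (CCW):
**
*.
*.
After rotation 5 (CCW):
*..
***

Answer: *..
***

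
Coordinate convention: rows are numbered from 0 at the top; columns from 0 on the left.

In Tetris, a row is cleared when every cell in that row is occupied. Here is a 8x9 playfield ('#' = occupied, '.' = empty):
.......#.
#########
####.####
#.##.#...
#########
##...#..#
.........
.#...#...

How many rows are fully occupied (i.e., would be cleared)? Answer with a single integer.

Check each row:
  row 0: 8 empty cells -> not full
  row 1: 0 empty cells -> FULL (clear)
  row 2: 1 empty cell -> not full
  row 3: 5 empty cells -> not full
  row 4: 0 empty cells -> FULL (clear)
  row 5: 5 empty cells -> not full
  row 6: 9 empty cells -> not full
  row 7: 7 empty cells -> not full
Total rows cleared: 2

Answer: 2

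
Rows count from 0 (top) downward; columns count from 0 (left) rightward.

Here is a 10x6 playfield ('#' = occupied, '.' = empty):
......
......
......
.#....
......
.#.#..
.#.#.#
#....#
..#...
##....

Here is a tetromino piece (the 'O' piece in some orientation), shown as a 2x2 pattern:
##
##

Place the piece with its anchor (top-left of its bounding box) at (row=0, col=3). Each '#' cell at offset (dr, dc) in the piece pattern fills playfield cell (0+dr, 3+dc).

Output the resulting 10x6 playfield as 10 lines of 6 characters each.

Answer: ...##.
...##.
......
.#....
......
.#.#..
.#.#.#
#....#
..#...
##....

Derivation:
Fill (0+0,3+0) = (0,3)
Fill (0+0,3+1) = (0,4)
Fill (0+1,3+0) = (1,3)
Fill (0+1,3+1) = (1,4)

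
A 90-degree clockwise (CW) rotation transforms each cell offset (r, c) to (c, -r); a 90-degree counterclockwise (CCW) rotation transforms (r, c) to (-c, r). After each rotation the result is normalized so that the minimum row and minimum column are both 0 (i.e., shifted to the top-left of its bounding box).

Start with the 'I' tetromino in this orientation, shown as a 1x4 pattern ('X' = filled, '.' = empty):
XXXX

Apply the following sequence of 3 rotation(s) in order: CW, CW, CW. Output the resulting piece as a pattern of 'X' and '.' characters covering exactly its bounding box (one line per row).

Start:
XXXX
After rotation 1 (CW):
X
X
X
X
After rotation 2 (CW):
XXXX
After rotation 3 (CW):
X
X
X
X

Answer: X
X
X
X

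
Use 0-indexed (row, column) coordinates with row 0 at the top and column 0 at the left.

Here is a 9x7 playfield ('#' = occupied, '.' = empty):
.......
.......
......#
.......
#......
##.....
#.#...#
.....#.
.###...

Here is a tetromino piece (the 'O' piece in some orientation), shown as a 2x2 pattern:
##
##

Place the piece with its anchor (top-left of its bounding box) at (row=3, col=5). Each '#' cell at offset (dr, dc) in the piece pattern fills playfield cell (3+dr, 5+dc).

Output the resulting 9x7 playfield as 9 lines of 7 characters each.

Fill (3+0,5+0) = (3,5)
Fill (3+0,5+1) = (3,6)
Fill (3+1,5+0) = (4,5)
Fill (3+1,5+1) = (4,6)

Answer: .......
.......
......#
.....##
#....##
##.....
#.#...#
.....#.
.###...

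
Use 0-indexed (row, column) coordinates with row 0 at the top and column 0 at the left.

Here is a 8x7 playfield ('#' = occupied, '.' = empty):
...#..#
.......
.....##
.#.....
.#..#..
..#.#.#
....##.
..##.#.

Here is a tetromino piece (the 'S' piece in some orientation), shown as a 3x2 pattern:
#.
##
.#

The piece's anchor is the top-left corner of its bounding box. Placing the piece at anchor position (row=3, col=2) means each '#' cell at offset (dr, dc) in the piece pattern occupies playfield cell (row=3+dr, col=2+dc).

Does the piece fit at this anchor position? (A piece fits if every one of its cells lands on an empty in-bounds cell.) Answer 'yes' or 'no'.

Answer: yes

Derivation:
Check each piece cell at anchor (3, 2):
  offset (0,0) -> (3,2): empty -> OK
  offset (1,0) -> (4,2): empty -> OK
  offset (1,1) -> (4,3): empty -> OK
  offset (2,1) -> (5,3): empty -> OK
All cells valid: yes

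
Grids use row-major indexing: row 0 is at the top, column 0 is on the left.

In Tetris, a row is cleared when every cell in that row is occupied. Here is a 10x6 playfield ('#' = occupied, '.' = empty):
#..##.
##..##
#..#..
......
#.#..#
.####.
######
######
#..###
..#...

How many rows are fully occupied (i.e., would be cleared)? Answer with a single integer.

Check each row:
  row 0: 3 empty cells -> not full
  row 1: 2 empty cells -> not full
  row 2: 4 empty cells -> not full
  row 3: 6 empty cells -> not full
  row 4: 3 empty cells -> not full
  row 5: 2 empty cells -> not full
  row 6: 0 empty cells -> FULL (clear)
  row 7: 0 empty cells -> FULL (clear)
  row 8: 2 empty cells -> not full
  row 9: 5 empty cells -> not full
Total rows cleared: 2

Answer: 2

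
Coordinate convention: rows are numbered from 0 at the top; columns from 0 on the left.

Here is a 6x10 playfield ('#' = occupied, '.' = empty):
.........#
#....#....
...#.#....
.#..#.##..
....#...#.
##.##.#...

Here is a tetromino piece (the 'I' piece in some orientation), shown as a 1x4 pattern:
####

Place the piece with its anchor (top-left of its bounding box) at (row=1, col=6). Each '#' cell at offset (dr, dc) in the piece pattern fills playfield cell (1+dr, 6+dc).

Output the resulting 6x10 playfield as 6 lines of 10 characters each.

Answer: .........#
#....#####
...#.#....
.#..#.##..
....#...#.
##.##.#...

Derivation:
Fill (1+0,6+0) = (1,6)
Fill (1+0,6+1) = (1,7)
Fill (1+0,6+2) = (1,8)
Fill (1+0,6+3) = (1,9)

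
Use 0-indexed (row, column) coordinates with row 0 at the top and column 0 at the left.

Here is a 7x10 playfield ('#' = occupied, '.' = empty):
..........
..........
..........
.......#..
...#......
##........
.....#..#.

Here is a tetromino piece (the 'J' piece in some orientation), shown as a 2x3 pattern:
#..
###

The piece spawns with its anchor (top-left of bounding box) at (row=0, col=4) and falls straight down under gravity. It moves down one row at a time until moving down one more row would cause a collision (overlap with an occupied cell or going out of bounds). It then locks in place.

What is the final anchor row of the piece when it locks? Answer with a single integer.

Answer: 4

Derivation:
Spawn at (row=0, col=4). Try each row:
  row 0: fits
  row 1: fits
  row 2: fits
  row 3: fits
  row 4: fits
  row 5: blocked -> lock at row 4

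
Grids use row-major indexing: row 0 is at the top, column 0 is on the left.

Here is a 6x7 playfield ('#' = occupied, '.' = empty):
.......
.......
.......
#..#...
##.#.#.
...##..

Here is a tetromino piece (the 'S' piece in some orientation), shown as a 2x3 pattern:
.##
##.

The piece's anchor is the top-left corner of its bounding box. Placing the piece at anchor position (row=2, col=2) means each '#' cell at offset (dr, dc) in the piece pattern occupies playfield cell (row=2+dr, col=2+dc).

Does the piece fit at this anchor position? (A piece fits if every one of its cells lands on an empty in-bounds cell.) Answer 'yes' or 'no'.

Check each piece cell at anchor (2, 2):
  offset (0,1) -> (2,3): empty -> OK
  offset (0,2) -> (2,4): empty -> OK
  offset (1,0) -> (3,2): empty -> OK
  offset (1,1) -> (3,3): occupied ('#') -> FAIL
All cells valid: no

Answer: no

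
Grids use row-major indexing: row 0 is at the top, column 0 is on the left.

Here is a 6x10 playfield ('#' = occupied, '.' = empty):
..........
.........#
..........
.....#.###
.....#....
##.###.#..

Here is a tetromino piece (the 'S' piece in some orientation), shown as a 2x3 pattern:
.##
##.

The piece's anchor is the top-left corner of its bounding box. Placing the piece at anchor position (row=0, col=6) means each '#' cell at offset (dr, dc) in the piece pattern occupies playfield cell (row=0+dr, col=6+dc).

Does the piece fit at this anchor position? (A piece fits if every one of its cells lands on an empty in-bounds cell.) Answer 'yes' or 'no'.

Check each piece cell at anchor (0, 6):
  offset (0,1) -> (0,7): empty -> OK
  offset (0,2) -> (0,8): empty -> OK
  offset (1,0) -> (1,6): empty -> OK
  offset (1,1) -> (1,7): empty -> OK
All cells valid: yes

Answer: yes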